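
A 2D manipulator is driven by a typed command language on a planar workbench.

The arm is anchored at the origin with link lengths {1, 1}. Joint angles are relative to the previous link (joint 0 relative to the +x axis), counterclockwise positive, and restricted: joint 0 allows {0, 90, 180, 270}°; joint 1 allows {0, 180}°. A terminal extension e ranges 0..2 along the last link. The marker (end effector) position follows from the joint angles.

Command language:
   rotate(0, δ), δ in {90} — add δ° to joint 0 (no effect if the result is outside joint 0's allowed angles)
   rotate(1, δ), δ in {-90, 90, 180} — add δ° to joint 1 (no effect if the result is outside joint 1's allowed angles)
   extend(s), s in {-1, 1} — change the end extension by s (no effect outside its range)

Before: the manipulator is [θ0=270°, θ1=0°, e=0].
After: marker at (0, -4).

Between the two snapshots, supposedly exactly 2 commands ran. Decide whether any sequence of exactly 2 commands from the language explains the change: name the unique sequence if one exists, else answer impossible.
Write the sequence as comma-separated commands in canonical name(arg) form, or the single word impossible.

begin: [θ0=270°, θ1=0°, e=0]
t=1 extend(1) ⇒ [θ0=270°, θ1=0°, e=1]
t=2 extend(1) ⇒ [θ0=270°, θ1=0°, e=2]
all 36 alternatives checked — unique.

extend(1), extend(1)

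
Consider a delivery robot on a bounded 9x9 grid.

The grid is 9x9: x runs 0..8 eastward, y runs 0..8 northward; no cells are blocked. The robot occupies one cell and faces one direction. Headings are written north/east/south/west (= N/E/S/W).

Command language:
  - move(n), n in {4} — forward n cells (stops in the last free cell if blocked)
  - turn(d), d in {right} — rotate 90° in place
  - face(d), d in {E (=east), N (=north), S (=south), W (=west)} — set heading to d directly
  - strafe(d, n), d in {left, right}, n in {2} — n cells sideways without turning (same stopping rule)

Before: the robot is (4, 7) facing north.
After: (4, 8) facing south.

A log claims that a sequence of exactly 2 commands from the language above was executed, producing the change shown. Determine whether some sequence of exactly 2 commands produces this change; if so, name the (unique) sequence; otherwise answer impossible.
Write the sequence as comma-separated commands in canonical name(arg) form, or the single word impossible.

move(4), face(S)

key: position moved to (4,8) AND the heading swung to S — translation plus rotation needed
t0: (4, 7) facing north
step 1 (move(4)): (4, 8) facing north
step 2 (face(S)): (4, 8) facing south
all 64 alternatives checked — unique.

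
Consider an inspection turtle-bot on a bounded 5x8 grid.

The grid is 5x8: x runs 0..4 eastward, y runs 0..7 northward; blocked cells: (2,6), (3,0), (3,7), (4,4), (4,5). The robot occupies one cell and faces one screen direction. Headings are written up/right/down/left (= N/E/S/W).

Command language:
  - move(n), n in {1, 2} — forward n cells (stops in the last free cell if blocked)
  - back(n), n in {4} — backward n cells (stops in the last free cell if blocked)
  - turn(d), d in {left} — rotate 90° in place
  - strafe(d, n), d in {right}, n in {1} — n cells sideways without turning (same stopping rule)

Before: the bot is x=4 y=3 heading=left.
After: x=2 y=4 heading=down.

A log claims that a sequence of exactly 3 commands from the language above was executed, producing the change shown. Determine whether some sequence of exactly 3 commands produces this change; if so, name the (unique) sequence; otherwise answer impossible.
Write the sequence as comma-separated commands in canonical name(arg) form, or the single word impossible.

move(2), strafe(right, 1), turn(left)

key: position moved to (2,4) AND the heading swung to S — translation plus rotation needed
from: x=4 y=3 heading=left
1. move(2) → x=2 y=3 heading=left
2. strafe(right, 1) → x=2 y=4 heading=left
3. turn(left) → x=2 y=4 heading=down
uniquely the one of 125 3-step routes that fits.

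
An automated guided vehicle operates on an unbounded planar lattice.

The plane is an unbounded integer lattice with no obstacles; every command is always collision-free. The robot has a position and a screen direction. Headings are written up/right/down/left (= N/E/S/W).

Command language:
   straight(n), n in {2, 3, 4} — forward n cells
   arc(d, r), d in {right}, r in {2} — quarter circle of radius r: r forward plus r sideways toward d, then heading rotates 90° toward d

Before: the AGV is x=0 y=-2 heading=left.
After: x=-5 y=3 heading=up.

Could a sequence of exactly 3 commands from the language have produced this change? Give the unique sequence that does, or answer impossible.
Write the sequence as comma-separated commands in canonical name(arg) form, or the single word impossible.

key: cell and facing (now N) both changed — the 3 commands mix motion and turning
initial: x=0 y=-2 heading=left
step 1 (straight(3)): x=-3 y=-2 heading=left
step 2 (arc(right, 2)): x=-5 y=0 heading=up
step 3 (straight(3)): x=-5 y=3 heading=up
no other 3-command option fits: unique.

straight(3), arc(right, 2), straight(3)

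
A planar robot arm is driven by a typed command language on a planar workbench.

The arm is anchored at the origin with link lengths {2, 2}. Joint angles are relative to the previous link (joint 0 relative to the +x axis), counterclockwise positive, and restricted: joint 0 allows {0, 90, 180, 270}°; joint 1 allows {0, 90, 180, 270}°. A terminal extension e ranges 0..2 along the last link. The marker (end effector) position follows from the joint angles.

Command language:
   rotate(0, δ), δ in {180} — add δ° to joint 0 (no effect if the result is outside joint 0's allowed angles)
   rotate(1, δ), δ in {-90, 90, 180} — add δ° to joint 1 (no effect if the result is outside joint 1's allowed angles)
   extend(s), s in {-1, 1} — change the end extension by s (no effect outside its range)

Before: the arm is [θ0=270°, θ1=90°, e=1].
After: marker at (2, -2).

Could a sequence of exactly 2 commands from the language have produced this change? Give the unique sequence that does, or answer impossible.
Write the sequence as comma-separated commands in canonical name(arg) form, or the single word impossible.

extend(-1), extend(-1)

begin: [θ0=270°, θ1=90°, e=1]
t=1 extend(-1) ⇒ [θ0=270°, θ1=90°, e=0]
t=2 extend(-1) ⇒ [θ0=270°, θ1=90°, e=0]
uniquely the one of 36 2-step routes that fits.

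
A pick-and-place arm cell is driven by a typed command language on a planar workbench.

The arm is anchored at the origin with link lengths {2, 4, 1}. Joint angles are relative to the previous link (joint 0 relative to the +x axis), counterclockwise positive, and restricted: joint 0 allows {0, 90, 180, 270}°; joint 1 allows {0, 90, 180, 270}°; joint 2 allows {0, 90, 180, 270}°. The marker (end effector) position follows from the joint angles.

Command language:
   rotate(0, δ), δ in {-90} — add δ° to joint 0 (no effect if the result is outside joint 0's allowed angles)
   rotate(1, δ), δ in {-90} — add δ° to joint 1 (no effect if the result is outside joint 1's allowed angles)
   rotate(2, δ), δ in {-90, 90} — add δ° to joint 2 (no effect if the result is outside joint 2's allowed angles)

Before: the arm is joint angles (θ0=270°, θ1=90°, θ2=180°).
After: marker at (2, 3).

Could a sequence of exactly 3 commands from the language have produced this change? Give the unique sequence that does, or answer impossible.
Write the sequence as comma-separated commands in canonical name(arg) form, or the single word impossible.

begin: joint angles (θ0=270°, θ1=90°, θ2=180°)
1. rotate(0, -90) → joint angles (θ0=180°, θ1=90°, θ2=180°)
2. rotate(0, -90) → joint angles (θ0=90°, θ1=90°, θ2=180°)
3. rotate(0, -90) → joint angles (θ0=0°, θ1=90°, θ2=180°)
no other 3-command option fits: unique.

rotate(0, -90), rotate(0, -90), rotate(0, -90)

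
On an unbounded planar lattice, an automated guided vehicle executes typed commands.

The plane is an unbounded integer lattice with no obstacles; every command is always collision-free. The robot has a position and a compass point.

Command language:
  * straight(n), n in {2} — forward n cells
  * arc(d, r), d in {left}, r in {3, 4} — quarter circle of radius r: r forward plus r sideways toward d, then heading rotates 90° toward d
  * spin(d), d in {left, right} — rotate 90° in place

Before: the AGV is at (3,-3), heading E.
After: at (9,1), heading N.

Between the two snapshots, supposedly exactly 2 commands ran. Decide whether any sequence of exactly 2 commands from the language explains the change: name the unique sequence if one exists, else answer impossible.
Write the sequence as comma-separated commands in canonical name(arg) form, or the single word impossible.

straight(2), arc(left, 4)

key: cell and facing (now N) both changed — the 2 commands mix motion and turning
initial: at (3,-3), heading E
step 1 (straight(2)): at (5,-3), heading E
step 2 (arc(left, 4)): at (9,1), heading N
all 25 alternatives checked — unique.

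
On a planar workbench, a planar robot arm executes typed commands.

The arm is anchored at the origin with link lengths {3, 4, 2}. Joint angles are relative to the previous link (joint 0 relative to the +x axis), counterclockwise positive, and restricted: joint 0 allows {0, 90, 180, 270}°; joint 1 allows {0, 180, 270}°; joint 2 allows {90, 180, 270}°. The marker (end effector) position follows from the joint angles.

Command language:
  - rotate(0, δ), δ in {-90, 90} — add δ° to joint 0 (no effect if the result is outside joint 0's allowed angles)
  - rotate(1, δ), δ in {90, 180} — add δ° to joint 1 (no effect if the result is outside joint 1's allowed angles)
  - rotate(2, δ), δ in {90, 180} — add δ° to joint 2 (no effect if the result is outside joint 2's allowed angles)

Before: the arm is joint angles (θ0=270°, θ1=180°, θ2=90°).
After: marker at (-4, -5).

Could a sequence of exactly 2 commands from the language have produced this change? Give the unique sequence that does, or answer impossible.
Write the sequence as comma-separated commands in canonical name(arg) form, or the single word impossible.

key: running rotate(1, 180) before rotate(1, 90) would end elsewhere — order is forced
from: joint angles (θ0=270°, θ1=180°, θ2=90°)
t=1 rotate(1, 90) ⇒ joint angles (θ0=270°, θ1=270°, θ2=90°)
t=2 rotate(1, 180) ⇒ joint angles (θ0=270°, θ1=270°, θ2=90°)
no other 2-command option fits: unique.

rotate(1, 90), rotate(1, 180)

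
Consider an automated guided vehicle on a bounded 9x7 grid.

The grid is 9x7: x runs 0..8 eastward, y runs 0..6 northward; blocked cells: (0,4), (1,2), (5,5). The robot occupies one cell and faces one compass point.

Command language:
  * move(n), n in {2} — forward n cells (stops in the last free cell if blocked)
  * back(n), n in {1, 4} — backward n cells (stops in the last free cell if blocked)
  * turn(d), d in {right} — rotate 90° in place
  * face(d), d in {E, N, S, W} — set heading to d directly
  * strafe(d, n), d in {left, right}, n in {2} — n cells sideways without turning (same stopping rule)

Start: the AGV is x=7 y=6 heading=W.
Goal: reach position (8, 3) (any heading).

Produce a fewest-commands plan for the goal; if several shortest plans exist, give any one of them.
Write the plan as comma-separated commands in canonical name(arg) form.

strafe(left, 2), face(N), strafe(right, 2), back(1)

from: x=7 y=6 heading=W
[1] after strafe(left, 2): x=7 y=4 heading=W
[2] after face(N): x=7 y=4 heading=N
[3] after strafe(right, 2): x=8 y=4 heading=N
[4] after back(1): x=8 y=3 heading=N
shorter routes all fall short; 4 is best.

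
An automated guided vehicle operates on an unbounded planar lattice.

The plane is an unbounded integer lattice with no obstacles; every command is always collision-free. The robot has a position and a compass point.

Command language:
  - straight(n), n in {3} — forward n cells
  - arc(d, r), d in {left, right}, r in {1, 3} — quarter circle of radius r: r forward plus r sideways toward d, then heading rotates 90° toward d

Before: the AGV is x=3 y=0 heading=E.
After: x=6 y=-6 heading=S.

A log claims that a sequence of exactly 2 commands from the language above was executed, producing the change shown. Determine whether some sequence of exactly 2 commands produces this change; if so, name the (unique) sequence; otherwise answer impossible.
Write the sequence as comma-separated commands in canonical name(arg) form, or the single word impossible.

key: position moved to (6,-6) AND the heading swung to S — translation plus rotation needed
t0: x=3 y=0 heading=E
[1] after arc(right, 3): x=6 y=-3 heading=S
[2] after straight(3): x=6 y=-6 heading=S
all 25 alternatives checked — unique.

arc(right, 3), straight(3)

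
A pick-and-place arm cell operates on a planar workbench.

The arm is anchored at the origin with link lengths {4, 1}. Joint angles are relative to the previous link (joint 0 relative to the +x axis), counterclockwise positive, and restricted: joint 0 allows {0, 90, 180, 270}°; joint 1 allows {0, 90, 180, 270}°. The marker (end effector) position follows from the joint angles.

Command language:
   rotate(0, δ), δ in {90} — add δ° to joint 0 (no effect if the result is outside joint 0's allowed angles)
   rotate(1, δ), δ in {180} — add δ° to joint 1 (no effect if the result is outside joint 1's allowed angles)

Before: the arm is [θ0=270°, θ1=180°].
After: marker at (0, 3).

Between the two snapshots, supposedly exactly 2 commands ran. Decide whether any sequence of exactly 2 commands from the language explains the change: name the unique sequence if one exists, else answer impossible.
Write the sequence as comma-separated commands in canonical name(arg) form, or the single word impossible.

rotate(0, 90), rotate(0, 90)

from: [θ0=270°, θ1=180°]
[1] after rotate(0, 90): [θ0=0°, θ1=180°]
[2] after rotate(0, 90): [θ0=90°, θ1=180°]
no rival 2-sequence matches.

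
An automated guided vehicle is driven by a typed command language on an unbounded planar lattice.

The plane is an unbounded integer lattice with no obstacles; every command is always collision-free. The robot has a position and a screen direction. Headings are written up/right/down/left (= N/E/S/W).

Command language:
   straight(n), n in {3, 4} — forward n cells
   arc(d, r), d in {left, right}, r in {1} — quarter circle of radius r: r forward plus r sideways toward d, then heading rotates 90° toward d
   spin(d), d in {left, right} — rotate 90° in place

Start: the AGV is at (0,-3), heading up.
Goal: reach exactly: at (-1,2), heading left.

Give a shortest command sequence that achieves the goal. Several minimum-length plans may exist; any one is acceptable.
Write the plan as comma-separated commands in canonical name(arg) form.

t0: at (0,-3), heading up
1. straight(4) → at (0,1), heading up
2. arc(left, 1) → at (-1,2), heading left
nothing shorter than 2 reaches the goal.

straight(4), arc(left, 1)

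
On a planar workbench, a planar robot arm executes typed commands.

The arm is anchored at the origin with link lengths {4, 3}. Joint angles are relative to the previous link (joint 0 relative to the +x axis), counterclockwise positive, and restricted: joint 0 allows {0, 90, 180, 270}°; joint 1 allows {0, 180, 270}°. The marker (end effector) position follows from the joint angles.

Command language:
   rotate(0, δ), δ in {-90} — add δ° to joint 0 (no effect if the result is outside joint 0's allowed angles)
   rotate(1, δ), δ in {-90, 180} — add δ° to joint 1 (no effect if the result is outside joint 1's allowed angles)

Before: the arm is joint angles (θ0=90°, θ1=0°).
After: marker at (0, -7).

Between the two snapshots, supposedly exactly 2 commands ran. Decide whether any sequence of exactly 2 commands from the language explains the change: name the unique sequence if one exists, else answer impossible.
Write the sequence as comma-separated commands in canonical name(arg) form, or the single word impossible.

t0: joint angles (θ0=90°, θ1=0°)
1. rotate(0, -90) → joint angles (θ0=0°, θ1=0°)
2. rotate(0, -90) → joint angles (θ0=270°, θ1=0°)
uniquely the one of 9 2-step routes that fits.

rotate(0, -90), rotate(0, -90)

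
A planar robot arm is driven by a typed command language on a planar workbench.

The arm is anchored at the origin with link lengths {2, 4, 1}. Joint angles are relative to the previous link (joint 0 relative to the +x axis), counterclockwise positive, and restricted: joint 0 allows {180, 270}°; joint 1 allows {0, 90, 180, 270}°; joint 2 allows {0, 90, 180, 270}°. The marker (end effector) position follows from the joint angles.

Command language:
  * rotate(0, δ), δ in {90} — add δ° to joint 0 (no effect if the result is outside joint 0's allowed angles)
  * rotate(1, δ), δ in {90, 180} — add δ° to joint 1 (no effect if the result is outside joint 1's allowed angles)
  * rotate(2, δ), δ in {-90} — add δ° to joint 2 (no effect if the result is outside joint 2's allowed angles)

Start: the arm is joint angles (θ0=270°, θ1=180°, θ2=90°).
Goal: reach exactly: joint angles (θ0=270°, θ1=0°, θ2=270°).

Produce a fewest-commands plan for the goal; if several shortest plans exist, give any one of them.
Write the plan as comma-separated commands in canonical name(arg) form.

start: joint angles (θ0=270°, θ1=180°, θ2=90°)
1. rotate(2, -90) → joint angles (θ0=270°, θ1=180°, θ2=0°)
2. rotate(2, -90) → joint angles (θ0=270°, θ1=180°, θ2=270°)
3. rotate(1, 180) → joint angles (θ0=270°, θ1=0°, θ2=270°)
no 2-step plan works, so 3 is optimal.

rotate(2, -90), rotate(2, -90), rotate(1, 180)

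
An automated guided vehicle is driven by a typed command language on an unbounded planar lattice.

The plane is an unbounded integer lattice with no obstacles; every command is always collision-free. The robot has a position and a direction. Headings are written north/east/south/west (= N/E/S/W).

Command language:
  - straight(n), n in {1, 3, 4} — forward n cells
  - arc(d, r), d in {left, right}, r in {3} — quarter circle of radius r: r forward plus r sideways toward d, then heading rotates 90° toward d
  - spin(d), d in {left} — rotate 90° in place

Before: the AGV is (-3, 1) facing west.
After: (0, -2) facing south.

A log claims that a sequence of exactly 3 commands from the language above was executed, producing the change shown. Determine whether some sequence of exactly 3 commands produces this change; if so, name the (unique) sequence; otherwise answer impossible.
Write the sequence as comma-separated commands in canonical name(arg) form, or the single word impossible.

spin(left), spin(left), arc(right, 3)

key: order matters: swapping spin(left) and arc(right, 3) lands elsewhere
initial: (-3, 1) facing west
1. spin(left) → (-3, 1) facing south
2. spin(left) → (-3, 1) facing east
3. arc(right, 3) → (0, -2) facing south
no rival 3-sequence matches.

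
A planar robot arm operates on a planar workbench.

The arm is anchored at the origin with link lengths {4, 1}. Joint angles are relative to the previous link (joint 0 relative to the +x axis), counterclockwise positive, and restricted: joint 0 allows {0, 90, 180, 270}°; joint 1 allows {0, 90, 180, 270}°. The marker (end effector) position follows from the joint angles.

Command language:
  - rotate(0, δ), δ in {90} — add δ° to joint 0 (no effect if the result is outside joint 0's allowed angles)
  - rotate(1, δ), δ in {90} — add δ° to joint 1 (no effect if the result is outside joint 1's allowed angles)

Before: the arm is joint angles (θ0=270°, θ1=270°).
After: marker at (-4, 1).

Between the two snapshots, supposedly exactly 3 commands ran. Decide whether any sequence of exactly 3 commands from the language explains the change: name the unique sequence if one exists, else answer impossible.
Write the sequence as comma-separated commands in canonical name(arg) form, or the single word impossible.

rotate(0, 90), rotate(0, 90), rotate(0, 90)

t0: joint angles (θ0=270°, θ1=270°)
t=1 rotate(0, 90) ⇒ joint angles (θ0=0°, θ1=270°)
t=2 rotate(0, 90) ⇒ joint angles (θ0=90°, θ1=270°)
t=3 rotate(0, 90) ⇒ joint angles (θ0=180°, θ1=270°)
all 8 alternatives checked — unique.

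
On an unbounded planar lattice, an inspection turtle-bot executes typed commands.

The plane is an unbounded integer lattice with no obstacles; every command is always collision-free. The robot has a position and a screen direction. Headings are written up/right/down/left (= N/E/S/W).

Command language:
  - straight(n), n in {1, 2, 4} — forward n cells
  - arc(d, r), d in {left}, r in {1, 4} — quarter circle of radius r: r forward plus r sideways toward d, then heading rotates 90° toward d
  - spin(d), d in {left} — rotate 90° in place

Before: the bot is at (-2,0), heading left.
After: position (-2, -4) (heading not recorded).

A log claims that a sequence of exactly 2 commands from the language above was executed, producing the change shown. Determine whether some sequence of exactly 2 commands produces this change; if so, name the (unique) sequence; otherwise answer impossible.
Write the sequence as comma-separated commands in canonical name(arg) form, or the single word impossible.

key: order matters: swapping spin(left) and straight(4) lands elsewhere
begin: at (-2,0), heading left
1. spin(left) → at (-2,0), heading down
2. straight(4) → at (-2,-4), heading down
no other 2-command option fits: unique.

spin(left), straight(4)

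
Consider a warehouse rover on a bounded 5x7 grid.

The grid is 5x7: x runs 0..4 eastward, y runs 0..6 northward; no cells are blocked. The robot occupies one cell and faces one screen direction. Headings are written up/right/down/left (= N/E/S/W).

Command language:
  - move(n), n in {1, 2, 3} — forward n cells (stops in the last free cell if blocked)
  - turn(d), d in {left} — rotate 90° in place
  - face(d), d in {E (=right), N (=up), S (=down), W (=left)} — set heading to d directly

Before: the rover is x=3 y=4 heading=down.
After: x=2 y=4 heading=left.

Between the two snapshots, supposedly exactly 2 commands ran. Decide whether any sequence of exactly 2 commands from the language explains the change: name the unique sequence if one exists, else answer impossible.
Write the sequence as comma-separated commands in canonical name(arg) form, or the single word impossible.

face(W), move(1)

key: order matters: swapping face(W) and move(1) lands elsewhere
start: x=3 y=4 heading=down
t=1 face(W) ⇒ x=3 y=4 heading=left
t=2 move(1) ⇒ x=2 y=4 heading=left
uniquely the one of 64 2-step routes that fits.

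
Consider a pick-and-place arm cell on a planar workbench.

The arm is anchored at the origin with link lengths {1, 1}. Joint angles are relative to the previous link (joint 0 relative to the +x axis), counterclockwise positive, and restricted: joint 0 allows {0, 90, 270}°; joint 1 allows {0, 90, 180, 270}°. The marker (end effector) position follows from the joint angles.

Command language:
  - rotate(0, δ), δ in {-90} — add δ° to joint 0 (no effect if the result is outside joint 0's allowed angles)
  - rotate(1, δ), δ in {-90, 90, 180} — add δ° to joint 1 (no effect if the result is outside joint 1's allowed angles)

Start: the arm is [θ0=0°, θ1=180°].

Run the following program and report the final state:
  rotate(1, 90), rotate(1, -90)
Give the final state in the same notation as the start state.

from: [θ0=0°, θ1=180°]
[1] after rotate(1, 90): [θ0=0°, θ1=270°]
[2] after rotate(1, -90): [θ0=0°, θ1=180°]

[θ0=0°, θ1=180°]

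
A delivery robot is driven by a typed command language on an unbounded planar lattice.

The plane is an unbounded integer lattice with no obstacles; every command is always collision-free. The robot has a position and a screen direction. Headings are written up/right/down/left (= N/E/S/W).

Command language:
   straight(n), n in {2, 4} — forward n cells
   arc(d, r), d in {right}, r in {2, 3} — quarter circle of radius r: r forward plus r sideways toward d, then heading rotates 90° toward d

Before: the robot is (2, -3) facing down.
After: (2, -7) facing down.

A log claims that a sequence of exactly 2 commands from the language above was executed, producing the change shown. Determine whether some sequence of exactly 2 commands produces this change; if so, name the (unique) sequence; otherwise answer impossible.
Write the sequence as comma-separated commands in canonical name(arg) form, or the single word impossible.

straight(2), straight(2)

key: heading stays S — no command in the sequence turns
from: (2, -3) facing down
1. straight(2) → (2, -5) facing down
2. straight(2) → (2, -7) facing down
all 16 alternatives checked — unique.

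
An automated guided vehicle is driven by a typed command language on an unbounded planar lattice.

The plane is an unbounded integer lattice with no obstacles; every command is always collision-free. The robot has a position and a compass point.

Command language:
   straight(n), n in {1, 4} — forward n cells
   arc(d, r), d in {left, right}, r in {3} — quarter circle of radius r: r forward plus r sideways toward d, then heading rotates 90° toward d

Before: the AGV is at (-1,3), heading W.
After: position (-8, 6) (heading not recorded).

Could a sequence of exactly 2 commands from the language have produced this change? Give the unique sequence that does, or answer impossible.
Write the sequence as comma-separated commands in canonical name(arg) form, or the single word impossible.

key: running arc(right, 3) before straight(4) would end elsewhere — order is forced
t0: at (-1,3), heading W
t=1 straight(4) ⇒ at (-5,3), heading W
t=2 arc(right, 3) ⇒ at (-8,6), heading N
all 16 alternatives checked — unique.

straight(4), arc(right, 3)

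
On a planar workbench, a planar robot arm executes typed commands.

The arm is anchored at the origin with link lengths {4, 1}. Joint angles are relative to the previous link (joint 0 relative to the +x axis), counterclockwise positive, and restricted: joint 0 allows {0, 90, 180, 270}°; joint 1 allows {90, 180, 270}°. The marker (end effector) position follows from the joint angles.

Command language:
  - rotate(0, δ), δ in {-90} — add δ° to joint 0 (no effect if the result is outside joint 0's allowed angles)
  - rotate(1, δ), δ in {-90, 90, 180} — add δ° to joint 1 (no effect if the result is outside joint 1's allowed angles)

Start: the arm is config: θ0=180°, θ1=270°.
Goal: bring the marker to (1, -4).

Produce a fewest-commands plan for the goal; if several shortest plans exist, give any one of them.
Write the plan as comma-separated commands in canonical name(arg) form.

t0: config: θ0=180°, θ1=270°
step 1 (rotate(0, -90)): config: θ0=90°, θ1=270°
step 2 (rotate(0, -90)): config: θ0=0°, θ1=270°
step 3 (rotate(0, -90)): config: θ0=270°, θ1=270°
step 4 (rotate(1, 180)): config: θ0=270°, θ1=90°
minimal: 4 command(s), checked below 4.

rotate(0, -90), rotate(0, -90), rotate(0, -90), rotate(1, 180)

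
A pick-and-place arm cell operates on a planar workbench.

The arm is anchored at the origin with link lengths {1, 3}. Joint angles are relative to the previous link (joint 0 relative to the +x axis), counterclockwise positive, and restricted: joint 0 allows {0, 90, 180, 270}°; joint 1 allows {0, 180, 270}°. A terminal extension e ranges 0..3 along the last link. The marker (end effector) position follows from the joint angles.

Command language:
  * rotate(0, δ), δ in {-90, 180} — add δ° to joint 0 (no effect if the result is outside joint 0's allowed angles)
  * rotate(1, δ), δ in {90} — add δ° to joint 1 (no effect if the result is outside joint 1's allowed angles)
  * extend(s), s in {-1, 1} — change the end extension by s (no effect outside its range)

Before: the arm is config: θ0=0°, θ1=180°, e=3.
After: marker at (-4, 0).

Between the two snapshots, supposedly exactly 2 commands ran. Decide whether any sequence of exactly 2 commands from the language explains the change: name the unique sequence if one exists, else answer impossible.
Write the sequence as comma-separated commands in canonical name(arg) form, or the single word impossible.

extend(1), extend(-1)

key: order matters: swapping extend(1) and extend(-1) lands elsewhere
begin: config: θ0=0°, θ1=180°, e=3
t=1 extend(1) ⇒ config: θ0=0°, θ1=180°, e=3
t=2 extend(-1) ⇒ config: θ0=0°, θ1=180°, e=2
uniquely the one of 25 2-step routes that fits.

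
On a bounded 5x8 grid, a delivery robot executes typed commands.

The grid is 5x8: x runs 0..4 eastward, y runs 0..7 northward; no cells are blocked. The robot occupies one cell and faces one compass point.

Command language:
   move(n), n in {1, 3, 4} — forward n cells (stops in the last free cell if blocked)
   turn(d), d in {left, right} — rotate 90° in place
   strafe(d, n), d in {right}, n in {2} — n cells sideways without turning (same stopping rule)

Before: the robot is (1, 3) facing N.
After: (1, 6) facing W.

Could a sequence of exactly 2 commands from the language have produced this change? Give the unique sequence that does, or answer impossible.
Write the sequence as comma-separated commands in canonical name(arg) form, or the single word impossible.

move(3), turn(left)

key: running turn(left) before move(3) would end elsewhere — order is forced
initial: (1, 3) facing N
1. move(3) → (1, 6) facing N
2. turn(left) → (1, 6) facing W
no other 2-command option fits: unique.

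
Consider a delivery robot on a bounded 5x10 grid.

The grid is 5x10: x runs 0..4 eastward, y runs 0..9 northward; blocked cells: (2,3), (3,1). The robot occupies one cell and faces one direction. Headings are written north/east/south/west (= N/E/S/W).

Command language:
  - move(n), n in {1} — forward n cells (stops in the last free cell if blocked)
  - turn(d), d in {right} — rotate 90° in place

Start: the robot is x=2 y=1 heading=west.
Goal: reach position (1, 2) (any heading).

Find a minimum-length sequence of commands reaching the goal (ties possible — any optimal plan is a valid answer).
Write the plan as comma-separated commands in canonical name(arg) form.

move(1), turn(right), move(1)

from: x=2 y=1 heading=west
step 1 (move(1)): x=1 y=1 heading=west
step 2 (turn(right)): x=1 y=1 heading=north
step 3 (move(1)): x=1 y=2 heading=north
minimal: 3 command(s), checked below 3.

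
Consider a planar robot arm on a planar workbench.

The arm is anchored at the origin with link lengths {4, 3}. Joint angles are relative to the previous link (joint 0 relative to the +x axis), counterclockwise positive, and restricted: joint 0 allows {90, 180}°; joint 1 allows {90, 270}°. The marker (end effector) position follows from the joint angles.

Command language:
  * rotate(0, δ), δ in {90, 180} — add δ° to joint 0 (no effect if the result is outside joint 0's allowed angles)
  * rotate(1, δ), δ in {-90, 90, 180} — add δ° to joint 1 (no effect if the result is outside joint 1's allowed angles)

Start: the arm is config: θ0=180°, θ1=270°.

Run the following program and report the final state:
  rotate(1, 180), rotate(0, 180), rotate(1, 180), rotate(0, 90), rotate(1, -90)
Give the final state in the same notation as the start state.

config: θ0=180°, θ1=270°

begin: config: θ0=180°, θ1=270°
[1] after rotate(1, 180): config: θ0=180°, θ1=90°
[2] after rotate(0, 180): config: θ0=180°, θ1=90°
[3] after rotate(1, 180): config: θ0=180°, θ1=270°
[4] after rotate(0, 90): config: θ0=180°, θ1=270°
[5] after rotate(1, -90): config: θ0=180°, θ1=270°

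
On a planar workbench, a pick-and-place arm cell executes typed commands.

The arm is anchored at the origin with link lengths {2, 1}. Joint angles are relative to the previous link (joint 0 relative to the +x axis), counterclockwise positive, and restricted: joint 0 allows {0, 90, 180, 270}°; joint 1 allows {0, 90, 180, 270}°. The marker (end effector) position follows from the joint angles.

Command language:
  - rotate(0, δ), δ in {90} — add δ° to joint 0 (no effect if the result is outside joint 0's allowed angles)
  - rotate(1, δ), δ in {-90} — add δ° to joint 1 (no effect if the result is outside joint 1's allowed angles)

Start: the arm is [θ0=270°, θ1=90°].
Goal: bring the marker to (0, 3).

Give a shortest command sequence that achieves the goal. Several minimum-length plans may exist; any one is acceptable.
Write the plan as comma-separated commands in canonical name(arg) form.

t0: [θ0=270°, θ1=90°]
step 1 (rotate(0, 90)): [θ0=0°, θ1=90°]
step 2 (rotate(0, 90)): [θ0=90°, θ1=90°]
step 3 (rotate(1, -90)): [θ0=90°, θ1=0°]
no 2-step plan works, so 3 is optimal.

rotate(0, 90), rotate(0, 90), rotate(1, -90)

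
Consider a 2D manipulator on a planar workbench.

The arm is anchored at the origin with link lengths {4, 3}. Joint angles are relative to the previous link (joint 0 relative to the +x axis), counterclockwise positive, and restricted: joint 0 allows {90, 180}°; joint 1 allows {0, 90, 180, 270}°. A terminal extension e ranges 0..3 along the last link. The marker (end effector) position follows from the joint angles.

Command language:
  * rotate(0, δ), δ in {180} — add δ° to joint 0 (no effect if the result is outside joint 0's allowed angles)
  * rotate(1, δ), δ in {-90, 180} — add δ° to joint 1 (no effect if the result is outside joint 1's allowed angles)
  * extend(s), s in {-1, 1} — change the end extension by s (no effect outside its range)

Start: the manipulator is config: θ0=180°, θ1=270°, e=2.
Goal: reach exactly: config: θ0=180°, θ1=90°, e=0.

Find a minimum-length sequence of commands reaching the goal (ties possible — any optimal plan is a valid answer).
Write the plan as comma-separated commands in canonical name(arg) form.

extend(-1), extend(-1), rotate(1, 180)

t0: config: θ0=180°, θ1=270°, e=2
step 1 (extend(-1)): config: θ0=180°, θ1=270°, e=1
step 2 (extend(-1)): config: θ0=180°, θ1=270°, e=0
step 3 (rotate(1, 180)): config: θ0=180°, θ1=90°, e=0
nothing shorter than 3 reaches the goal.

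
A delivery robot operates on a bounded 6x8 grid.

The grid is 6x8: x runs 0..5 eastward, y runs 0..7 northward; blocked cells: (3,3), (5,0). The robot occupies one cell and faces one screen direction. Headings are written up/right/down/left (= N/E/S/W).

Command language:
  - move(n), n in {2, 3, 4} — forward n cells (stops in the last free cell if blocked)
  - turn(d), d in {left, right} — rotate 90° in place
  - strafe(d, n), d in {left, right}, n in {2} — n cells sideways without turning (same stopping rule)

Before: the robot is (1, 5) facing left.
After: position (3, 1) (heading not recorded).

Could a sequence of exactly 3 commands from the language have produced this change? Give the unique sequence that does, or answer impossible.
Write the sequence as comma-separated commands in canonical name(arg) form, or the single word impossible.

key: order matters: swapping turn(left) and strafe(left, 2) lands elsewhere
initial: (1, 5) facing left
step 1 (turn(left)): (1, 5) facing down
step 2 (move(4)): (1, 1) facing down
step 3 (strafe(left, 2)): (3, 1) facing down
all 343 alternatives checked — unique.

turn(left), move(4), strafe(left, 2)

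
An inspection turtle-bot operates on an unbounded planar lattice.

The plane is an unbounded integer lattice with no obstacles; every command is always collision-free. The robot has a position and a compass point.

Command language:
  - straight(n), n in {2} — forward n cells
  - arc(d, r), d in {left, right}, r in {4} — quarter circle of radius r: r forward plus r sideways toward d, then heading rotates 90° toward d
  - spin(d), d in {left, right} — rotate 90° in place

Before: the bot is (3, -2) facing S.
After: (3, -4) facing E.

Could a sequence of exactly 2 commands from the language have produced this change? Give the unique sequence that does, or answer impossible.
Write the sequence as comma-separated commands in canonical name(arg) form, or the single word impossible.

key: running spin(left) before straight(2) would end elsewhere — order is forced
begin: (3, -2) facing S
[1] after straight(2): (3, -4) facing S
[2] after spin(left): (3, -4) facing E
uniquely the one of 25 2-step routes that fits.

straight(2), spin(left)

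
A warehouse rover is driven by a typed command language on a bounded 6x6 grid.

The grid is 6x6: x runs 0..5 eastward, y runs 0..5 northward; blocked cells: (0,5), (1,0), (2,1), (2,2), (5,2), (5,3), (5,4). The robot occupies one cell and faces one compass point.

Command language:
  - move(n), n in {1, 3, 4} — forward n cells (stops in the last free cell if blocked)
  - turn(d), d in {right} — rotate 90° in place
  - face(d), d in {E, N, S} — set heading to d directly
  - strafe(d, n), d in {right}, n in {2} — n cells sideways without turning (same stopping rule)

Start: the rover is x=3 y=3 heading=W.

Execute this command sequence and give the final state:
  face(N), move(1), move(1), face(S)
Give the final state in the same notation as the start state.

x=3 y=5 heading=S

from: x=3 y=3 heading=W
t=1 face(N) ⇒ x=3 y=3 heading=N
t=2 move(1) ⇒ x=3 y=4 heading=N
t=3 move(1) ⇒ x=3 y=5 heading=N
t=4 face(S) ⇒ x=3 y=5 heading=S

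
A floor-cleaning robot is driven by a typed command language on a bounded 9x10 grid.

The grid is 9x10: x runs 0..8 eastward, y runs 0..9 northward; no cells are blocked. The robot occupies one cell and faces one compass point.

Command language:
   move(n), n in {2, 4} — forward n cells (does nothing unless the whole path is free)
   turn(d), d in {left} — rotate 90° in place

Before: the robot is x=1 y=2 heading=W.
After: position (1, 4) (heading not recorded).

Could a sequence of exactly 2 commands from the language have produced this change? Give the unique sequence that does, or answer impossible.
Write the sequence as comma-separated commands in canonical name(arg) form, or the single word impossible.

impossible

all 9 sequences checked — none match.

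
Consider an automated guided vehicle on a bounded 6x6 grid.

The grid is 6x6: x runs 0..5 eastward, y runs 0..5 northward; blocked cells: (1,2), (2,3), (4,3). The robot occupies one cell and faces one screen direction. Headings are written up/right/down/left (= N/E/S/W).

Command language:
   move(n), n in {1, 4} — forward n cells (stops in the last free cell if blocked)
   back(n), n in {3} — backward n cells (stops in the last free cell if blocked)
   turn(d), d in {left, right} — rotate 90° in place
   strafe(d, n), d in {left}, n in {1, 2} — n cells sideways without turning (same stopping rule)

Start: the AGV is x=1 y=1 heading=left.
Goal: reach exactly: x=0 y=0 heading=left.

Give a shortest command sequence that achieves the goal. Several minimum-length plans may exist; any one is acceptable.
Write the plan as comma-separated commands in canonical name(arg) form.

start: x=1 y=1 heading=left
step 1 (strafe(left, 2)): x=1 y=0 heading=left
step 2 (move(1)): x=0 y=0 heading=left
shorter routes all fall short; 2 is best.

strafe(left, 2), move(1)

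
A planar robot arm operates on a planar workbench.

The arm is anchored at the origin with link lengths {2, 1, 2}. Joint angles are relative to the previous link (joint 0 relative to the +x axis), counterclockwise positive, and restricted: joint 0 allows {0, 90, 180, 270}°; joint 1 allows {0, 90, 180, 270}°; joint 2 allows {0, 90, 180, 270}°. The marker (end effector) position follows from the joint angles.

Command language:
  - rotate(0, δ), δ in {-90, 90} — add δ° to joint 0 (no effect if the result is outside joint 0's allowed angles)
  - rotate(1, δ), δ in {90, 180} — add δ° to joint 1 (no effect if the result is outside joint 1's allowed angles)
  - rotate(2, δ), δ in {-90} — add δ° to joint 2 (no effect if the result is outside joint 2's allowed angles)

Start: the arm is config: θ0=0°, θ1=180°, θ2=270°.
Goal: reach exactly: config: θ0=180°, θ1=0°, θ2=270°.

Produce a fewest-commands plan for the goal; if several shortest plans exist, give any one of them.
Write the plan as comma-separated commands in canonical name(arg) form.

rotate(1, 180), rotate(0, -90), rotate(0, -90)

begin: config: θ0=0°, θ1=180°, θ2=270°
1. rotate(1, 180) → config: θ0=0°, θ1=0°, θ2=270°
2. rotate(0, -90) → config: θ0=270°, θ1=0°, θ2=270°
3. rotate(0, -90) → config: θ0=180°, θ1=0°, θ2=270°
nothing shorter than 3 reaches the goal.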